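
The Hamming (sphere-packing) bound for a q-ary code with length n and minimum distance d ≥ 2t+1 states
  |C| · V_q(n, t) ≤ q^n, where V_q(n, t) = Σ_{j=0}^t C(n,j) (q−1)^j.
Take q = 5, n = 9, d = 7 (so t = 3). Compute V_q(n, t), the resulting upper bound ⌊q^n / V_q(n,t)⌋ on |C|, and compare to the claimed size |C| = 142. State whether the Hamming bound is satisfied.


V_q(n, t) = 5989, q^n = 1953125, Hamming bound = 326, |C| = 142 ≤ bound (satisfied).

Step 1: Compute V_q(n, t) = Σ_{j=0}^3 C(n, j) (q−1)^j.
  j = 0: C(9,0)·(4)^0 = 1·1 = 1.
  j = 1: C(9,1)·(4)^1 = 9·4 = 36.
  j = 2: C(9,2)·(4)^2 = 36·16 = 576.
  j = 3: C(9,3)·(4)^3 = 84·64 = 5376.
  V_q(n, t) = 1 + 36 + 576 + 5376 = 5989.
Step 2: q^n = 5^9 = 1953125.
Step 3: Hamming bound ⌊q^n / V_q(n,t)⌋ = ⌊1953125/5989⌋ = 326.
Step 4: Compare |C| = 142 to 326: satisfied.
The claimed |C| lies below the Hamming bound.


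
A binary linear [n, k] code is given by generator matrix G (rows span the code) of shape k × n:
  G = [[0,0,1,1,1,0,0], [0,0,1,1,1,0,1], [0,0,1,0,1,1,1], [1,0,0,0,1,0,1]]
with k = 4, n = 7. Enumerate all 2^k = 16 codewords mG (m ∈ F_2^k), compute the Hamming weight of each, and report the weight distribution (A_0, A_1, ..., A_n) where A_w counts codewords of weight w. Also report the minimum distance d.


Weight distribution: A_0 = 1, A_1 = 1, A_2 = 2, A_3 = 6, A_4 = 5, A_5 = 1. Minimum distance d = 1.

Enumerate all 2^4 = 16 messages m ∈ F_2^4.
For each, compute codeword c = mG in F_2^7, then tally its weight.
  m = 0000 → c = 0000000, weight = 0.
  m = 1000 → c = 0011100, weight = 3.
  m = 0100 → c = 0011101, weight = 4.
  m = 1100 → c = 0000001, weight = 1.
  m = 0010 → c = 0010111, weight = 4.
  m = 1010 → c = 0001011, weight = 3.
  m = 0110 → c = 0001010, weight = 2.
  m = 1110 → c = 0010110, weight = 3.
  m = 0001 → c = 1000101, weight = 3.
  m = 1001 → c = 1011001, weight = 4.
  m = 0101 → c = 1011000, weight = 3.
  m = 1101 → c = 1000100, weight = 2.
  m = 0011 → c = 1010010, weight = 3.
  m = 1011 → c = 1001110, weight = 4.
  m = 0111 → c = 1001111, weight = 5.
  m = 1111 → c = 1010011, weight = 4.
Tally weights:
  weight 0: 1 codewords.
  weight 1: 1 codewords.
  weight 2: 2 codewords.
  weight 3: 6 codewords.
  weight 4: 5 codewords.
  weight 5: 1 codewords.
Minimum distance d = smallest w > 0 with A_w > 0 = 1.
Sanity: Σ A_w = 16 = 2^4 = 16 ✓.


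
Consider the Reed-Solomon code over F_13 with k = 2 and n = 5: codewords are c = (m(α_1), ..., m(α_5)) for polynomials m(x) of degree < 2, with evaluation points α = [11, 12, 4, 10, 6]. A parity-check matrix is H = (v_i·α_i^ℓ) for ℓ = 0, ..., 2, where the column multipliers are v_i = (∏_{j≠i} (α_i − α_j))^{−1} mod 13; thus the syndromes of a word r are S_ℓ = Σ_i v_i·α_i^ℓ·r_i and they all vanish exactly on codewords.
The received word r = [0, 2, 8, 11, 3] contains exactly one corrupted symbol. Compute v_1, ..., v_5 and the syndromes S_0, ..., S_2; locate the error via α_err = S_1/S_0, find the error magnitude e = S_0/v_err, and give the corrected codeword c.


S = (1, 4, 3), error at position 3, error magnitude e = 9, c = [0, 2, 12, 11, 3].

Step 1: column multipliers v_i = (∏_{j≠i}(α_i − α_j))^{−1} mod 13.
  i = 1 (α = 11): (11−12)(11−4)(11−10)(11−6) = (−1)·7·1·5 = −35 ≡ 4, so v_1 = 4^{−1} = 10 (mod 13).
  i = 2 (α = 12): (12−11)(12−4)(12−10)(12−6) = 1·8·2·6 = 96 ≡ 5, so v_2 = 5^{−1} = 8 (mod 13).
  i = 3 (α = 4): (4−11)(4−12)(4−10)(4−6) = (−7)·(−8)·(−6)·(−2) = 672 ≡ 9, so v_3 = 9^{−1} = 3 (mod 13).
  i = 4 (α = 10): (10−11)(10−12)(10−4)(10−6) = (−1)·(−2)·6·4 = 48 ≡ 9, so v_4 = 9^{−1} = 3 (mod 13).
  i = 5 (α = 6): (6−11)(6−12)(6−4)(6−10) = (−5)·(−6)·2·(−4) = −240 ≡ 7, so v_5 = 7^{−1} = 2 (mod 13).
  v = [10, 8, 3, 3, 2].
Step 2: syndromes of r = [0, 2, 8, 11, 3] (all sums mod 13).
  S_0 = Σ v_i r_i = 10·0 + 8·2 + 3·8 + 3·11 + 2·3 = 79 ≡ 1.
  S_1 = Σ v_i α_i r_i = 10·11·0 + 8·12·2 + 3·4·8 + 3·10·11 + 2·6·3 = 654 ≡ 4.
  α_i^2 mod 13 = [4, 1, 3, 9, 10].
  S_2 = Σ v_i α_i^2 r_i = 10·4·0 + 8·1·2 + 3·3·8 + 3·9·11 + 2·10·3 = 445 ≡ 3.
  S = (1, 4, 3) ≠ 0, so r is not a codeword (an error is present).
Step 3: locate the error. For a single error e at position i, S_ℓ = v_i·e·α_i^ℓ, so α_err = S_1/S_0.
  S_0^{−1} = 1^{−1} = 1 (mod 13), so α_err = 4·1 = 4 ≡ 4 = α_3. Error position i = 3.
  Consistency check: S_2/S_1 = 3·10 = 30 ≡ 4 = α_err ✓ (single-error assumption holds).
Step 4: error magnitude e = S_0/v_3 = S_0·∏_{j≠3}(α_3 − α_j) = 1·9 = 9 ≡ 9 (mod 13).
Step 5: correct position 3: c_3 = r_3 − e = 8 − 9 ≡ 12 (mod 13). Hence c = [0, 2, 12, 11, 3].
  Check: interpolating c through the α_i gives m(x) = 4 + 2·x (degree < 2) with m(α_i) = c_i for every i, so c is indeed a codeword.


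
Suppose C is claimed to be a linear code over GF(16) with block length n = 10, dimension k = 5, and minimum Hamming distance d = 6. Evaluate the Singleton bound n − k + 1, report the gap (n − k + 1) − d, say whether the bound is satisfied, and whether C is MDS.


Singleton RHS = n − k + 1 = 6, slack = 0, bound satisfied, MDS.

Singleton bound: d ≤ n − k + 1.
Here n = 10, k = 5, so n − k + 1 = 6.
Given d = 6, check d ≤ 6: YES.
Slack = (n − k + 1) − d = 0.
The code is MDS (slack = 0).
Description: the claimed parameters are [10, 5, 6]_16; such a code would be MDS (meets Singleton bound).


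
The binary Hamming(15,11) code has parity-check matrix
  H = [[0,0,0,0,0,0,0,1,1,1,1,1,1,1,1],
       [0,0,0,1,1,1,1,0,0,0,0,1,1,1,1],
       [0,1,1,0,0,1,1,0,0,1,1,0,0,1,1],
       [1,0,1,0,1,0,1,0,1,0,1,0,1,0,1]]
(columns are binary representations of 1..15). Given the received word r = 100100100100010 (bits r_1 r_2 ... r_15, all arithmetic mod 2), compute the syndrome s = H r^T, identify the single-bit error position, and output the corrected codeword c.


s = (0, 1, 1, 0)^T, error position = 6, corrected codeword c = 100101100100010

Compute s = H r^T mod 2 one row at a time:
  s_1 = 0 + 0 + 1 + 0 + 0 + 0 + 1 + 0 = 2 ≡ 0 (mod 2).
  s_2 = 1 + 0 + 0 + 1 + 0 + 0 + 1 + 0 = 3 ≡ 1 (mod 2).
  s_3 = 0 + 0 + 0 + 1 + 1 + 0 + 1 + 0 = 3 ≡ 1 (mod 2).
  s_4 = 1 + 0 + 0 + 1 + 0 + 0 + 0 + 0 = 2 ≡ 0 (mod 2).
s = (0, 1, 1, 0)^T — this equals column 6 of H (binary 0110), so error is at position 6.
Correct: flip bit 6 of r = 100100100100010 to get c = 100101100100010.


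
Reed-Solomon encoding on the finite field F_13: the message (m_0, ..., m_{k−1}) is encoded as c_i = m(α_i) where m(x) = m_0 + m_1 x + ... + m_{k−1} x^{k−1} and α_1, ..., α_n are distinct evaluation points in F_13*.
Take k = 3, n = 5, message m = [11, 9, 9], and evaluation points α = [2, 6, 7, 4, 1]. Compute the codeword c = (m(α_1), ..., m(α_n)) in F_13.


c = [0, 12, 8, 9, 3]

Message polynomial: m(x) = 11 + 9·x + 9·x^2 (mod 13).
For each evaluation point α_i, compute m(α_i) mod 13:
  α_1 = 2: Horner steps 9 → 1 → 0, so m(2) = 0.
  α_2 = 6: Horner steps 9 → 11 → 12, so m(6) = 12.
  α_3 = 7: Horner steps 9 → 7 → 8, so m(7) = 8.
  α_4 = 4: Horner steps 9 → 6 → 9, so m(4) = 9.
  α_5 = 1: Horner steps 9 → 5 → 3, so m(1) = 3.
Codeword c = [0, 12, 8, 9, 3] ∈ F_13^5.


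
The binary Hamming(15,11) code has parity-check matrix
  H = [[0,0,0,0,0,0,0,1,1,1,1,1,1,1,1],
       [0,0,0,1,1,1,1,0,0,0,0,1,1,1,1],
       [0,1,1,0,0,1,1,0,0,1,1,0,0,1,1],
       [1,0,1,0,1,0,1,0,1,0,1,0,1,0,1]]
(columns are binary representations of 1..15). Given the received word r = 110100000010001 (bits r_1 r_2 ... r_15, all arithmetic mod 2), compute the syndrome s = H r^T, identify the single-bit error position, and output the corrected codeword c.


s = (0, 0, 1, 1)^T, error position = 3, corrected codeword c = 111100000010001

Compute s = H r^T mod 2 one row at a time:
  s_1 = 0 + 0 + 0 + 1 + 0 + 0 + 0 + 1 = 2 ≡ 0 (mod 2).
  s_2 = 1 + 0 + 0 + 0 + 0 + 0 + 0 + 1 = 2 ≡ 0 (mod 2).
  s_3 = 1 + 0 + 0 + 0 + 0 + 1 + 0 + 1 = 3 ≡ 1 (mod 2).
  s_4 = 1 + 0 + 0 + 0 + 0 + 1 + 0 + 1 = 3 ≡ 1 (mod 2).
s = (0, 0, 1, 1)^T — this equals column 3 of H (binary 0011), so error is at position 3.
Correct: flip bit 3 of r = 110100000010001 to get c = 111100000010001.


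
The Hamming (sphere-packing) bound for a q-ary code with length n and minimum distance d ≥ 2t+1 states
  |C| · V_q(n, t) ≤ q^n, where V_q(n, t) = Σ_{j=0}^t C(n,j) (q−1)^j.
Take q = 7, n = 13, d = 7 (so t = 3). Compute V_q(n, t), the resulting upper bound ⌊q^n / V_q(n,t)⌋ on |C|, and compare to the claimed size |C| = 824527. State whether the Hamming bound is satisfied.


V_q(n, t) = 64663, q^n = 96889010407, Hamming bound = 1498368, |C| = 824527 ≤ bound (satisfied).

Step 1: Compute V_q(n, t) = Σ_{j=0}^3 C(n, j) (q−1)^j.
  j = 0: C(13,0)·(6)^0 = 1·1 = 1.
  j = 1: C(13,1)·(6)^1 = 13·6 = 78.
  j = 2: C(13,2)·(6)^2 = 78·36 = 2808.
  j = 3: C(13,3)·(6)^3 = 286·216 = 61776.
  V_q(n, t) = 1 + 78 + 2808 + 61776 = 64663.
Step 2: q^n = 7^13 = 96889010407.
Step 3: Hamming bound ⌊q^n / V_q(n,t)⌋ = ⌊96889010407/64663⌋ = 1498368.
Step 4: Compare |C| = 824527 to 1498368: satisfied.
The claimed |C| lies below the Hamming bound.


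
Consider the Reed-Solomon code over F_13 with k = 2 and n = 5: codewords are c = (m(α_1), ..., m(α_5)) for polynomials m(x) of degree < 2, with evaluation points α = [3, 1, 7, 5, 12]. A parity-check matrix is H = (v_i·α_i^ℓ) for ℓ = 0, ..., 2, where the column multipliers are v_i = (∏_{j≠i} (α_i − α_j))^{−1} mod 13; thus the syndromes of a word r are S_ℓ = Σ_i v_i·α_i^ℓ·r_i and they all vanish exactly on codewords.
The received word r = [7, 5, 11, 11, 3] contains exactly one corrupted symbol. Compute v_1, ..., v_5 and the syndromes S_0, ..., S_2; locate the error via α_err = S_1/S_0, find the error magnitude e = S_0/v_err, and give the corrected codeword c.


S = (10, 11, 3), error at position 4, error magnitude e = 2, c = [7, 5, 11, 9, 3].

Step 1: column multipliers v_i = (∏_{j≠i}(α_i − α_j))^{−1} mod 13.
  i = 1 (α = 3): (3−1)(3−7)(3−5)(3−12) = 2·(−4)·(−2)·(−9) = −144 ≡ 12, so v_1 = 12^{−1} = 12 (mod 13).
  i = 2 (α = 1): (1−3)(1−7)(1−5)(1−12) = (−2)·(−6)·(−4)·(−11) = 528 ≡ 8, so v_2 = 8^{−1} = 5 (mod 13).
  i = 3 (α = 7): (7−3)(7−1)(7−5)(7−12) = 4·6·2·(−5) = −240 ≡ 7, so v_3 = 7^{−1} = 2 (mod 13).
  i = 4 (α = 5): (5−3)(5−1)(5−7)(5−12) = 2·4·(−2)·(−7) = 112 ≡ 8, so v_4 = 8^{−1} = 5 (mod 13).
  i = 5 (α = 12): (12−3)(12−1)(12−7)(12−5) = 9·11·5·7 = 3465 ≡ 7, so v_5 = 7^{−1} = 2 (mod 13).
  v = [12, 5, 2, 5, 2].
Step 2: syndromes of r = [7, 5, 11, 11, 3] (all sums mod 13).
  S_0 = Σ v_i r_i = 12·7 + 5·5 + 2·11 + 5·11 + 2·3 = 192 ≡ 10.
  S_1 = Σ v_i α_i r_i = 12·3·7 + 5·1·5 + 2·7·11 + 5·5·11 + 2·12·3 = 778 ≡ 11.
  α_i^2 mod 13 = [9, 1, 10, 12, 1].
  S_2 = Σ v_i α_i^2 r_i = 12·9·7 + 5·1·5 + 2·10·11 + 5·12·11 + 2·1·3 = 1667 ≡ 3.
  S = (10, 11, 3) ≠ 0, so r is not a codeword (an error is present).
Step 3: locate the error. For a single error e at position i, S_ℓ = v_i·e·α_i^ℓ, so α_err = S_1/S_0.
  S_0^{−1} = 10^{−1} = 4 (mod 13), so α_err = 11·4 = 44 ≡ 5 = α_4. Error position i = 4.
  Consistency check: S_2/S_1 = 3·6 = 18 ≡ 5 = α_err ✓ (single-error assumption holds).
Step 4: error magnitude e = S_0/v_4 = S_0·∏_{j≠4}(α_4 − α_j) = 10·8 = 80 ≡ 2 (mod 13).
Step 5: correct position 4: c_4 = r_4 − e = 11 − 2 ≡ 9 (mod 13). Hence c = [7, 5, 11, 9, 3].
  Check: interpolating c through the α_i gives m(x) = 4 + 1·x (degree < 2) with m(α_i) = c_i for every i, so c is indeed a codeword.


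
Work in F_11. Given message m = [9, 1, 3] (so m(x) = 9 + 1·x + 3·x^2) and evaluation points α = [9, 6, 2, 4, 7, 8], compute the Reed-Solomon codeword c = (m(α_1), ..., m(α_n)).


c = [8, 2, 1, 6, 9, 0]

Message polynomial: m(x) = 9 + 1·x + 3·x^2 (mod 11).
For each evaluation point α_i, compute m(α_i) mod 11:
  α_1 = 9: Horner steps 3 → 6 → 8, so m(9) = 8.
  α_2 = 6: Horner steps 3 → 8 → 2, so m(6) = 2.
  α_3 = 2: Horner steps 3 → 7 → 1, so m(2) = 1.
  α_4 = 4: Horner steps 3 → 2 → 6, so m(4) = 6.
  α_5 = 7: Horner steps 3 → 0 → 9, so m(7) = 9.
  α_6 = 8: Horner steps 3 → 3 → 0, so m(8) = 0.
Codeword c = [8, 2, 1, 6, 9, 0] ∈ F_11^6.


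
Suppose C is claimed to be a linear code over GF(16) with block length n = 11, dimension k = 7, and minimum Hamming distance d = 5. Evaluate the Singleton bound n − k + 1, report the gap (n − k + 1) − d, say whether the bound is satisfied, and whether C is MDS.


Singleton RHS = n − k + 1 = 5, slack = 0, bound satisfied, MDS.

Singleton bound: d ≤ n − k + 1.
Here n = 11, k = 7, so n − k + 1 = 5.
Given d = 5, check d ≤ 5: YES.
Slack = (n − k + 1) − d = 0.
The code is MDS (slack = 0).
Description: the claimed parameters are [11, 7, 5]_16; such a code would be MDS (meets Singleton bound).


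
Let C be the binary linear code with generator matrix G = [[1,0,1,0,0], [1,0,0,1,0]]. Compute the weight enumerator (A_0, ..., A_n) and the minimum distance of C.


Weight distribution: A_0 = 1, A_2 = 3. Minimum distance d = 2.

Enumerate all 2^2 = 4 messages m ∈ F_2^2.
For each, compute codeword c = mG in F_2^5, then tally its weight.
  m = 00 → c = 00000, weight = 0.
  m = 10 → c = 10100, weight = 2.
  m = 01 → c = 10010, weight = 2.
  m = 11 → c = 00110, weight = 2.
Tally weights:
  weight 0: 1 codewords.
  weight 2: 3 codewords.
Minimum distance d = smallest w > 0 with A_w > 0 = 2.
Sanity: Σ A_w = 4 = 2^2 = 4 ✓.


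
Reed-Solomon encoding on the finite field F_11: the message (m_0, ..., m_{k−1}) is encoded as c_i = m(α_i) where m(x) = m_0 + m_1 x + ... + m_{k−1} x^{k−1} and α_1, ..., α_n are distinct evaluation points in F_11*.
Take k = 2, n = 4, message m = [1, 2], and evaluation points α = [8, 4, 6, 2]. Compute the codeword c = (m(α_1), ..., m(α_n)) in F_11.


c = [6, 9, 2, 5]

Message polynomial: m(x) = 1 + 2·x (mod 11).
For each evaluation point α_i, compute m(α_i) mod 11:
  α_1 = 8: Horner steps 2 → 6, so m(8) = 6.
  α_2 = 4: Horner steps 2 → 9, so m(4) = 9.
  α_3 = 6: Horner steps 2 → 2, so m(6) = 2.
  α_4 = 2: Horner steps 2 → 5, so m(2) = 5.
Codeword c = [6, 9, 2, 5] ∈ F_11^4.


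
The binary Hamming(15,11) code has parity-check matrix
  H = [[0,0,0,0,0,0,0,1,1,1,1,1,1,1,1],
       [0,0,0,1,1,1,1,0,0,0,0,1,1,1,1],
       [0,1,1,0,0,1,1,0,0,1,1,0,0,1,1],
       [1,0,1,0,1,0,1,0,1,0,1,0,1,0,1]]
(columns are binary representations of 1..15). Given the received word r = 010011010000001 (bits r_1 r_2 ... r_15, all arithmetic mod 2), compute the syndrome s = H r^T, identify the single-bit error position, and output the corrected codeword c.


s = (0, 1, 1, 0)^T, error position = 6, corrected codeword c = 010010010000001

Compute s = H r^T mod 2 one row at a time:
  s_1 = 1 + 0 + 0 + 0 + 0 + 0 + 0 + 1 = 2 ≡ 0 (mod 2).
  s_2 = 0 + 1 + 1 + 0 + 0 + 0 + 0 + 1 = 3 ≡ 1 (mod 2).
  s_3 = 1 + 0 + 1 + 0 + 0 + 0 + 0 + 1 = 3 ≡ 1 (mod 2).
  s_4 = 0 + 0 + 1 + 0 + 0 + 0 + 0 + 1 = 2 ≡ 0 (mod 2).
s = (0, 1, 1, 0)^T — this equals column 6 of H (binary 0110), so error is at position 6.
Correct: flip bit 6 of r = 010011010000001 to get c = 010010010000001.


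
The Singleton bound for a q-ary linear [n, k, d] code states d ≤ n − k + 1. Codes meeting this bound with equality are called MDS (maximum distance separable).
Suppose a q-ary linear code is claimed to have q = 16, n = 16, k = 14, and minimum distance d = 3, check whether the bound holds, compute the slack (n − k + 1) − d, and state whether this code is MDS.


Singleton RHS = n − k + 1 = 3, slack = 0, bound satisfied, MDS.

Singleton bound: d ≤ n − k + 1.
Here n = 16, k = 14, so n − k + 1 = 3.
Given d = 3, check d ≤ 3: YES.
Slack = (n − k + 1) − d = 0.
The code is MDS (slack = 0).
Description: the claimed parameters are [16, 14, 3]_16; such a code would be MDS (meets Singleton bound).


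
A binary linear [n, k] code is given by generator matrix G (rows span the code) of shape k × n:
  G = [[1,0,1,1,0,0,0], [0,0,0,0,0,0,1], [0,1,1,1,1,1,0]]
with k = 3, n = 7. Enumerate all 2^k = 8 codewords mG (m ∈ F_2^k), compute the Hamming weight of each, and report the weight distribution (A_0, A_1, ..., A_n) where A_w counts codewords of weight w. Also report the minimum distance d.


Weight distribution: A_0 = 1, A_1 = 1, A_3 = 1, A_4 = 2, A_5 = 2, A_6 = 1. Minimum distance d = 1.

Enumerate all 2^3 = 8 messages m ∈ F_2^3.
For each, compute codeword c = mG in F_2^7, then tally its weight.
  m = 000 → c = 0000000, weight = 0.
  m = 100 → c = 1011000, weight = 3.
  m = 010 → c = 0000001, weight = 1.
  m = 110 → c = 1011001, weight = 4.
  m = 001 → c = 0111110, weight = 5.
  m = 101 → c = 1100110, weight = 4.
  m = 011 → c = 0111111, weight = 6.
  m = 111 → c = 1100111, weight = 5.
Tally weights:
  weight 0: 1 codewords.
  weight 1: 1 codewords.
  weight 3: 1 codewords.
  weight 4: 2 codewords.
  weight 5: 2 codewords.
  weight 6: 1 codewords.
Minimum distance d = smallest w > 0 with A_w > 0 = 1.
Sanity: Σ A_w = 8 = 2^3 = 8 ✓.


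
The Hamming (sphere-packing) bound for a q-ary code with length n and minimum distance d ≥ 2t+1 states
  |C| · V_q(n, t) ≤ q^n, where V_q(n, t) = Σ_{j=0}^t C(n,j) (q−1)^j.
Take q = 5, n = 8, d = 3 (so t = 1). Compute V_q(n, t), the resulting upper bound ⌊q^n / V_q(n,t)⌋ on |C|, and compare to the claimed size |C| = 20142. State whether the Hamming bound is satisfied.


V_q(n, t) = 33, q^n = 390625, Hamming bound = 11837, |C| = 20142 > bound (violated).

Step 1: Compute V_q(n, t) = Σ_{j=0}^1 C(n, j) (q−1)^j.
  j = 0: C(8,0)·(4)^0 = 1·1 = 1.
  j = 1: C(8,1)·(4)^1 = 8·4 = 32.
  V_q(n, t) = 1 + 32 = 33.
Step 2: q^n = 5^8 = 390625.
Step 3: Hamming bound ⌊q^n / V_q(n,t)⌋ = ⌊390625/33⌋ = 11837.
Step 4: Compare |C| = 20142 to 11837: violated.
The claimed |C| lies above the Hamming bound, so no 5-ary code of length 8 with d ≥ 3 can have 20142 codewords.


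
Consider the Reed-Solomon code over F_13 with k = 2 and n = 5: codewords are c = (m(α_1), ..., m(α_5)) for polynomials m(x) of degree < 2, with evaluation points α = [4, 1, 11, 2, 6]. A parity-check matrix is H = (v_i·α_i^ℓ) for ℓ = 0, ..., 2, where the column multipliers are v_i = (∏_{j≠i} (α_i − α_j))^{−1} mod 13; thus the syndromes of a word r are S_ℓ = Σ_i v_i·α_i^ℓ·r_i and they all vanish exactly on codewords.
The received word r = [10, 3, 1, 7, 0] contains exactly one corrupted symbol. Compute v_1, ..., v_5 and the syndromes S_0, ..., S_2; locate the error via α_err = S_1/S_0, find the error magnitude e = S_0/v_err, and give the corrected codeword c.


S = (8, 8, 8), error at position 2, error magnitude e = 4, c = [10, 12, 1, 7, 0].

Step 1: column multipliers v_i = (∏_{j≠i}(α_i − α_j))^{−1} mod 13.
  i = 1 (α = 4): (4−1)(4−11)(4−2)(4−6) = 3·(−7)·2·(−2) = 84 ≡ 6, so v_1 = 6^{−1} = 11 (mod 13).
  i = 2 (α = 1): (1−4)(1−11)(1−2)(1−6) = (−3)·(−10)·(−1)·(−5) = 150 ≡ 7, so v_2 = 7^{−1} = 2 (mod 13).
  i = 3 (α = 11): (11−4)(11−1)(11−2)(11−6) = 7·10·9·5 = 3150 ≡ 4, so v_3 = 4^{−1} = 10 (mod 13).
  i = 4 (α = 2): (2−4)(2−1)(2−11)(2−6) = (−2)·1·(−9)·(−4) = −72 ≡ 6, so v_4 = 6^{−1} = 11 (mod 13).
  i = 5 (α = 6): (6−4)(6−1)(6−11)(6−2) = 2·5·(−5)·4 = −200 ≡ 8, so v_5 = 8^{−1} = 5 (mod 13).
  v = [11, 2, 10, 11, 5].
Step 2: syndromes of r = [10, 3, 1, 7, 0] (all sums mod 13).
  S_0 = Σ v_i r_i = 11·10 + 2·3 + 10·1 + 11·7 + 5·0 = 203 ≡ 8.
  S_1 = Σ v_i α_i r_i = 11·4·10 + 2·1·3 + 10·11·1 + 11·2·7 + 5·6·0 = 710 ≡ 8.
  α_i^2 mod 13 = [3, 1, 4, 4, 10].
  S_2 = Σ v_i α_i^2 r_i = 11·3·10 + 2·1·3 + 10·4·1 + 11·4·7 + 5·10·0 = 684 ≡ 8.
  S = (8, 8, 8) ≠ 0, so r is not a codeword (an error is present).
Step 3: locate the error. For a single error e at position i, S_ℓ = v_i·e·α_i^ℓ, so α_err = S_1/S_0.
  S_0^{−1} = 8^{−1} = 5 (mod 13), so α_err = 8·5 = 40 ≡ 1 = α_2. Error position i = 2.
  Consistency check: S_2/S_1 = 8·5 = 40 ≡ 1 = α_err ✓ (single-error assumption holds).
Step 4: error magnitude e = S_0/v_2 = S_0·∏_{j≠2}(α_2 − α_j) = 8·7 = 56 ≡ 4 (mod 13).
Step 5: correct position 2: c_2 = r_2 − e = 3 − 4 ≡ 12 (mod 13). Hence c = [10, 12, 1, 7, 0].
  Check: interpolating c through the α_i gives m(x) = 4 + 8·x (degree < 2) with m(α_i) = c_i for every i, so c is indeed a codeword.


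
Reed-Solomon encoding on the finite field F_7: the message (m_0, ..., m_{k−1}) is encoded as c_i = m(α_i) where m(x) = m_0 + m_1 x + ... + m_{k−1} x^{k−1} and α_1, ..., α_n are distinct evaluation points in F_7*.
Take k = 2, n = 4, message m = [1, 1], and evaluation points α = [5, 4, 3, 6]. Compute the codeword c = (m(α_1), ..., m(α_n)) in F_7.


c = [6, 5, 4, 0]

Message polynomial: m(x) = 1 + 1·x (mod 7).
For each evaluation point α_i, compute m(α_i) mod 7:
  α_1 = 5: Horner steps 1 → 6, so m(5) = 6.
  α_2 = 4: Horner steps 1 → 5, so m(4) = 5.
  α_3 = 3: Horner steps 1 → 4, so m(3) = 4.
  α_4 = 6: Horner steps 1 → 0, so m(6) = 0.
Codeword c = [6, 5, 4, 0] ∈ F_7^4.


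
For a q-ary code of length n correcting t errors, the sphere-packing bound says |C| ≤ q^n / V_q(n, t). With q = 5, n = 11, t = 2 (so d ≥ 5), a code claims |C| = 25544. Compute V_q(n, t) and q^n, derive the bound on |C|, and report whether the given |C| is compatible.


V_q(n, t) = 925, q^n = 48828125, Hamming bound = 52787, |C| = 25544 ≤ bound (satisfied).

Step 1: Compute V_q(n, t) = Σ_{j=0}^2 C(n, j) (q−1)^j.
  j = 0: C(11,0)·(4)^0 = 1·1 = 1.
  j = 1: C(11,1)·(4)^1 = 11·4 = 44.
  j = 2: C(11,2)·(4)^2 = 55·16 = 880.
  V_q(n, t) = 1 + 44 + 880 = 925.
Step 2: q^n = 5^11 = 48828125.
Step 3: Hamming bound ⌊q^n / V_q(n,t)⌋ = ⌊48828125/925⌋ = 52787.
Step 4: Compare |C| = 25544 to 52787: satisfied.
The claimed |C| lies below the Hamming bound.


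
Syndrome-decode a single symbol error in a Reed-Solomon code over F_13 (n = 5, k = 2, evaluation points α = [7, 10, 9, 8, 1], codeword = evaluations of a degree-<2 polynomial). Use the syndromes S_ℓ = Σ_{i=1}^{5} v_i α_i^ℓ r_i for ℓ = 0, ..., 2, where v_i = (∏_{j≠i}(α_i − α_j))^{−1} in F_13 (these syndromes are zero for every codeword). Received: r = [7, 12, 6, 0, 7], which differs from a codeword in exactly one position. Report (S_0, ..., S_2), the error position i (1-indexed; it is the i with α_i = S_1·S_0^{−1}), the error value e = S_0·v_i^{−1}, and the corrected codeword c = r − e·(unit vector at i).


S = (11, 11, 11), error at position 5, error magnitude e = 10, c = [7, 12, 6, 0, 10].

Step 1: column multipliers v_i = (∏_{j≠i}(α_i − α_j))^{−1} mod 13.
  i = 1 (α = 7): (7−10)(7−9)(7−8)(7−1) = (−3)·(−2)·(−1)·6 = −36 ≡ 3, so v_1 = 3^{−1} = 9 (mod 13).
  i = 2 (α = 10): (10−7)(10−9)(10−8)(10−1) = 3·1·2·9 = 54 ≡ 2, so v_2 = 2^{−1} = 7 (mod 13).
  i = 3 (α = 9): (9−7)(9−10)(9−8)(9−1) = 2·(−1)·1·8 = −16 ≡ 10, so v_3 = 10^{−1} = 4 (mod 13).
  i = 4 (α = 8): (8−7)(8−10)(8−9)(8−1) = 1·(−2)·(−1)·7 = 14 ≡ 1, so v_4 = 1^{−1} = 1 (mod 13).
  i = 5 (α = 1): (1−7)(1−10)(1−9)(1−8) = (−6)·(−9)·(−8)·(−7) = 3024 ≡ 8, so v_5 = 8^{−1} = 5 (mod 13).
  v = [9, 7, 4, 1, 5].
Step 2: syndromes of r = [7, 12, 6, 0, 7] (all sums mod 13).
  S_0 = Σ v_i r_i = 9·7 + 7·12 + 4·6 + 1·0 + 5·7 = 206 ≡ 11.
  S_1 = Σ v_i α_i r_i = 9·7·7 + 7·10·12 + 4·9·6 + 1·8·0 + 5·1·7 = 1532 ≡ 11.
  α_i^2 mod 13 = [10, 9, 3, 12, 1].
  S_2 = Σ v_i α_i^2 r_i = 9·10·7 + 7·9·12 + 4·3·6 + 1·12·0 + 5·1·7 = 1493 ≡ 11.
  S = (11, 11, 11) ≠ 0, so r is not a codeword (an error is present).
Step 3: locate the error. For a single error e at position i, S_ℓ = v_i·e·α_i^ℓ, so α_err = S_1/S_0.
  S_0^{−1} = 11^{−1} = 6 (mod 13), so α_err = 11·6 = 66 ≡ 1 = α_5. Error position i = 5.
  Consistency check: S_2/S_1 = 11·6 = 66 ≡ 1 = α_err ✓ (single-error assumption holds).
Step 4: error magnitude e = S_0/v_5 = S_0·∏_{j≠5}(α_5 − α_j) = 11·8 = 88 ≡ 10 (mod 13).
Step 5: correct position 5: c_5 = r_5 − e = 7 − 10 ≡ 10 (mod 13). Hence c = [7, 12, 6, 0, 10].
  Check: interpolating c through the α_i gives m(x) = 4 + 6·x (degree < 2) with m(α_i) = c_i for every i, so c is indeed a codeword.


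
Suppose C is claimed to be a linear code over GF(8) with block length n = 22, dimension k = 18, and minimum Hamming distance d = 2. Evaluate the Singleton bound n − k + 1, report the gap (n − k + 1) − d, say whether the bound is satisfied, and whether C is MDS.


Singleton RHS = n − k + 1 = 5, slack = 3, bound satisfied, not MDS.

Singleton bound: d ≤ n − k + 1.
Here n = 22, k = 18, so n − k + 1 = 5.
Given d = 2, check d ≤ 5: YES.
Slack = (n − k + 1) − d = 3.
The code is NOT MDS (slack = 3 > 0).
Description: the claimed parameters are [22, 18, 2]_8; such a code would be non-MDS.


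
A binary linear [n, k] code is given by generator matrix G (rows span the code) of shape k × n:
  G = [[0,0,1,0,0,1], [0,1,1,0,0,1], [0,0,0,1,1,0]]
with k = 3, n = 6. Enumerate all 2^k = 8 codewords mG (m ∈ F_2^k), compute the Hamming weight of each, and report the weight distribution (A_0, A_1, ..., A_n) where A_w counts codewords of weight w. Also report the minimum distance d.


Weight distribution: A_0 = 1, A_1 = 1, A_2 = 2, A_3 = 2, A_4 = 1, A_5 = 1. Minimum distance d = 1.

Enumerate all 2^3 = 8 messages m ∈ F_2^3.
For each, compute codeword c = mG in F_2^6, then tally its weight.
  m = 000 → c = 000000, weight = 0.
  m = 100 → c = 001001, weight = 2.
  m = 010 → c = 011001, weight = 3.
  m = 110 → c = 010000, weight = 1.
  m = 001 → c = 000110, weight = 2.
  m = 101 → c = 001111, weight = 4.
  m = 011 → c = 011111, weight = 5.
  m = 111 → c = 010110, weight = 3.
Tally weights:
  weight 0: 1 codewords.
  weight 1: 1 codewords.
  weight 2: 2 codewords.
  weight 3: 2 codewords.
  weight 4: 1 codewords.
  weight 5: 1 codewords.
Minimum distance d = smallest w > 0 with A_w > 0 = 1.
Sanity: Σ A_w = 8 = 2^3 = 8 ✓.


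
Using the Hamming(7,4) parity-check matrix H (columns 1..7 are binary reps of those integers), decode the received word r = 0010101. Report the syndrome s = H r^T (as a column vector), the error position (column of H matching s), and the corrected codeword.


s = (0, 0, 1)^T, error position = 1, corrected codeword c = 1010101

Compute s = H r^T mod 2 one row at a time:
  s_1 = 0 + 1 + 0 + 1 = 2 ≡ 0 (mod 2).
  s_2 = 0 + 1 + 0 + 1 = 2 ≡ 0 (mod 2).
  s_3 = 0 + 1 + 1 + 1 = 3 ≡ 1 (mod 2).
s = (0, 0, 1)^T — this equals column 1 of H (binary 001), so error is at position 1.
Correct: flip bit 1 of r = 0010101 to get c = 1010101.


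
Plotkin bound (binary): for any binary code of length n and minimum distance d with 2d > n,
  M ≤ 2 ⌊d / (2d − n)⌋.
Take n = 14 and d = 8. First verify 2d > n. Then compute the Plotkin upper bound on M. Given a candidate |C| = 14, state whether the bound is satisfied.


Plotkin bound M ≤ 8; given |C| = 14 > bound (violated).

Check applicability: 2d = 16, n = 14.
2d − n = 2 > 0, so Plotkin applies.
Compute d/(2d−n) = 8/2 ≈ 4.0000.
⌊d/(2d−n)⌋ = 4.
Plotkin bound: M ≤ 2·4 = 8.
Given |C| = 14, check: VIOLATED.
This |C| is above the Plotkin bound, so no binary code with n = 14, d = 8 and 14 codewords exists.


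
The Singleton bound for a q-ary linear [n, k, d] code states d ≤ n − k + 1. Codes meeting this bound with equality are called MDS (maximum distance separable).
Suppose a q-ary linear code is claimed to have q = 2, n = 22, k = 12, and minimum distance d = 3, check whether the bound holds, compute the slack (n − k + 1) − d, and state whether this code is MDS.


Singleton RHS = n − k + 1 = 11, slack = 8, bound satisfied, not MDS.

Singleton bound: d ≤ n − k + 1.
Here n = 22, k = 12, so n − k + 1 = 11.
Given d = 3, check d ≤ 11: YES.
Slack = (n − k + 1) − d = 8.
The code is NOT MDS (slack = 8 > 0).
Description: the claimed parameters are [22, 12, 3]_2; such a code would be non-MDS.


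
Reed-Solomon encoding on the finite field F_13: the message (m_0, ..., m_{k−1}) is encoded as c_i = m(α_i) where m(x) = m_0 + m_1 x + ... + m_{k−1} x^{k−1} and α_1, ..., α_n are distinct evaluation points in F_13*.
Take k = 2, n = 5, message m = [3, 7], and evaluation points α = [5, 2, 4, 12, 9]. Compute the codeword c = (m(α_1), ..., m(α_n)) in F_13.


c = [12, 4, 5, 9, 1]

Message polynomial: m(x) = 3 + 7·x (mod 13).
For each evaluation point α_i, compute m(α_i) mod 13:
  α_1 = 5: Horner steps 7 → 12, so m(5) = 12.
  α_2 = 2: Horner steps 7 → 4, so m(2) = 4.
  α_3 = 4: Horner steps 7 → 5, so m(4) = 5.
  α_4 = 12: Horner steps 7 → 9, so m(12) = 9.
  α_5 = 9: Horner steps 7 → 1, so m(9) = 1.
Codeword c = [12, 4, 5, 9, 1] ∈ F_13^5.


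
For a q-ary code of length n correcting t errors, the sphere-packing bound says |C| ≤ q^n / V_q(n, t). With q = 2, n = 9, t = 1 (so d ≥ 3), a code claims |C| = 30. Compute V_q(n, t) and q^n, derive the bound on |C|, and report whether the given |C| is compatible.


V_q(n, t) = 10, q^n = 512, Hamming bound = 51, |C| = 30 ≤ bound (satisfied).

Step 1: Compute V_q(n, t) = Σ_{j=0}^1 C(n, j) (q−1)^j.
  j = 0: C(9,0)·(1)^0 = 1·1 = 1.
  j = 1: C(9,1)·(1)^1 = 9·1 = 9.
  V_q(n, t) = 1 + 9 = 10.
Step 2: q^n = 2^9 = 512.
Step 3: Hamming bound ⌊q^n / V_q(n,t)⌋ = ⌊512/10⌋ = 51.
Step 4: Compare |C| = 30 to 51: satisfied.
The claimed |C| lies below the Hamming bound.


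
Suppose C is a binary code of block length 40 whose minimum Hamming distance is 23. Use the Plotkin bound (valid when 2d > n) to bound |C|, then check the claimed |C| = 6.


Plotkin bound M ≤ 6; given |C| = 6 ≤ bound (satisfied).

Check applicability: 2d = 46, n = 40.
2d − n = 6 > 0, so Plotkin applies.
Compute d/(2d−n) = 23/6 ≈ 3.8333.
⌊d/(2d−n)⌋ = 3.
Plotkin bound: M ≤ 2·3 = 6.
Given |C| = 6, check: satisfied.
This |C| is at the Plotkin bound.


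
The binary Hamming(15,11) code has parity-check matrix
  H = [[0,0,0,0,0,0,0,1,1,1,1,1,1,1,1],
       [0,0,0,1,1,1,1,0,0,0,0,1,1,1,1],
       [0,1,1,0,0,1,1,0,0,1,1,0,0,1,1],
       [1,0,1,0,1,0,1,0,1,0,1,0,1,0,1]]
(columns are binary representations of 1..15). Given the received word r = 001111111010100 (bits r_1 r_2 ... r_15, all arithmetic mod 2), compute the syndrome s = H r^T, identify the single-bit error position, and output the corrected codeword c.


s = (0, 1, 0, 0)^T, error position = 4, corrected codeword c = 001011111010100

Compute s = H r^T mod 2 one row at a time:
  s_1 = 1 + 1 + 0 + 1 + 0 + 1 + 0 + 0 = 4 ≡ 0 (mod 2).
  s_2 = 1 + 1 + 1 + 1 + 0 + 1 + 0 + 0 = 5 ≡ 1 (mod 2).
  s_3 = 0 + 1 + 1 + 1 + 0 + 1 + 0 + 0 = 4 ≡ 0 (mod 2).
  s_4 = 0 + 1 + 1 + 1 + 1 + 1 + 1 + 0 = 6 ≡ 0 (mod 2).
s = (0, 1, 0, 0)^T — this equals column 4 of H (binary 0100), so error is at position 4.
Correct: flip bit 4 of r = 001111111010100 to get c = 001011111010100.


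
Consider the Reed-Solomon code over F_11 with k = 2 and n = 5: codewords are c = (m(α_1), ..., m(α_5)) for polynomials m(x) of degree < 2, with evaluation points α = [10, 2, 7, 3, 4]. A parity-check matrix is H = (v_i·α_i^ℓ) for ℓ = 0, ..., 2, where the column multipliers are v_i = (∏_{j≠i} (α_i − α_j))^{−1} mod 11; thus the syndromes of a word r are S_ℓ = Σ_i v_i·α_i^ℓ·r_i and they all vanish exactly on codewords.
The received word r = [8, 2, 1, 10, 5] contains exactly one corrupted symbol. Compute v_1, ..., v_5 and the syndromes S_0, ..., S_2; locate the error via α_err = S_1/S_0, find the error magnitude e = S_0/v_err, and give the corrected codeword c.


S = (3, 6, 1), error at position 2, error magnitude e = 9, c = [8, 4, 1, 10, 5].

Step 1: column multipliers v_i = (∏_{j≠i}(α_i − α_j))^{−1} mod 11.
  i = 1 (α = 10): (10−2)(10−7)(10−3)(10−4) = 8·3·7·6 = 1008 ≡ 7, so v_1 = 7^{−1} = 8 (mod 11).
  i = 2 (α = 2): (2−10)(2−7)(2−3)(2−4) = (−8)·(−5)·(−1)·(−2) = 80 ≡ 3, so v_2 = 3^{−1} = 4 (mod 11).
  i = 3 (α = 7): (7−10)(7−2)(7−3)(7−4) = (−3)·5·4·3 = −180 ≡ 7, so v_3 = 7^{−1} = 8 (mod 11).
  i = 4 (α = 3): (3−10)(3−2)(3−7)(3−4) = (−7)·1·(−4)·(−1) = −28 ≡ 5, so v_4 = 5^{−1} = 9 (mod 11).
  i = 5 (α = 4): (4−10)(4−2)(4−7)(4−3) = (−6)·2·(−3)·1 = 36 ≡ 3, so v_5 = 3^{−1} = 4 (mod 11).
  v = [8, 4, 8, 9, 4].
Step 2: syndromes of r = [8, 2, 1, 10, 5] (all sums mod 11).
  S_0 = Σ v_i r_i = 8·8 + 4·2 + 8·1 + 9·10 + 4·5 = 190 ≡ 3.
  S_1 = Σ v_i α_i r_i = 8·10·8 + 4·2·2 + 8·7·1 + 9·3·10 + 4·4·5 = 1062 ≡ 6.
  α_i^2 mod 11 = [1, 4, 5, 9, 5].
  S_2 = Σ v_i α_i^2 r_i = 8·1·8 + 4·4·2 + 8·5·1 + 9·9·10 + 4·5·5 = 1046 ≡ 1.
  S = (3, 6, 1) ≠ 0, so r is not a codeword (an error is present).
Step 3: locate the error. For a single error e at position i, S_ℓ = v_i·e·α_i^ℓ, so α_err = S_1/S_0.
  S_0^{−1} = 3^{−1} = 4 (mod 11), so α_err = 6·4 = 24 ≡ 2 = α_2. Error position i = 2.
  Consistency check: S_2/S_1 = 1·2 = 2 ≡ 2 = α_err ✓ (single-error assumption holds).
Step 4: error magnitude e = S_0/v_2 = S_0·∏_{j≠2}(α_2 − α_j) = 3·3 = 9 ≡ 9 (mod 11).
Step 5: correct position 2: c_2 = r_2 − e = 2 − 9 ≡ 4 (mod 11). Hence c = [8, 4, 1, 10, 5].
  Check: interpolating c through the α_i gives m(x) = 3 + 6·x (degree < 2) with m(α_i) = c_i for every i, so c is indeed a codeword.


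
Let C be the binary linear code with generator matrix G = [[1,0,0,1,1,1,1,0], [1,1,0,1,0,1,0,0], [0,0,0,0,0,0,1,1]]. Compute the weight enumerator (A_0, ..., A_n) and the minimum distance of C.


Weight distribution: A_0 = 1, A_2 = 1, A_3 = 2, A_4 = 1, A_5 = 2, A_6 = 1. Minimum distance d = 2.

Enumerate all 2^3 = 8 messages m ∈ F_2^3.
For each, compute codeword c = mG in F_2^8, then tally its weight.
  m = 000 → c = 00000000, weight = 0.
  m = 100 → c = 10011110, weight = 5.
  m = 010 → c = 11010100, weight = 4.
  m = 110 → c = 01001010, weight = 3.
  m = 001 → c = 00000011, weight = 2.
  m = 101 → c = 10011101, weight = 5.
  m = 011 → c = 11010111, weight = 6.
  m = 111 → c = 01001001, weight = 3.
Tally weights:
  weight 0: 1 codewords.
  weight 2: 1 codewords.
  weight 3: 2 codewords.
  weight 4: 1 codewords.
  weight 5: 2 codewords.
  weight 6: 1 codewords.
Minimum distance d = smallest w > 0 with A_w > 0 = 2.
Sanity: Σ A_w = 8 = 2^3 = 8 ✓.


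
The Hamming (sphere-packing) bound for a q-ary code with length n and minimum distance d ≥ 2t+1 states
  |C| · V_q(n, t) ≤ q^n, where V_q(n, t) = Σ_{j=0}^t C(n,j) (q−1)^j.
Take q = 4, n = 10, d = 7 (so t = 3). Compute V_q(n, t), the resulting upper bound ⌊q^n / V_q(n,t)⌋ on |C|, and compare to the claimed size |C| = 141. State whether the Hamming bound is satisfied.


V_q(n, t) = 3676, q^n = 1048576, Hamming bound = 285, |C| = 141 ≤ bound (satisfied).

Step 1: Compute V_q(n, t) = Σ_{j=0}^3 C(n, j) (q−1)^j.
  j = 0: C(10,0)·(3)^0 = 1·1 = 1.
  j = 1: C(10,1)·(3)^1 = 10·3 = 30.
  j = 2: C(10,2)·(3)^2 = 45·9 = 405.
  j = 3: C(10,3)·(3)^3 = 120·27 = 3240.
  V_q(n, t) = 1 + 30 + 405 + 3240 = 3676.
Step 2: q^n = 4^10 = 1048576.
Step 3: Hamming bound ⌊q^n / V_q(n,t)⌋ = ⌊1048576/3676⌋ = 285.
Step 4: Compare |C| = 141 to 285: satisfied.
The claimed |C| lies below the Hamming bound.


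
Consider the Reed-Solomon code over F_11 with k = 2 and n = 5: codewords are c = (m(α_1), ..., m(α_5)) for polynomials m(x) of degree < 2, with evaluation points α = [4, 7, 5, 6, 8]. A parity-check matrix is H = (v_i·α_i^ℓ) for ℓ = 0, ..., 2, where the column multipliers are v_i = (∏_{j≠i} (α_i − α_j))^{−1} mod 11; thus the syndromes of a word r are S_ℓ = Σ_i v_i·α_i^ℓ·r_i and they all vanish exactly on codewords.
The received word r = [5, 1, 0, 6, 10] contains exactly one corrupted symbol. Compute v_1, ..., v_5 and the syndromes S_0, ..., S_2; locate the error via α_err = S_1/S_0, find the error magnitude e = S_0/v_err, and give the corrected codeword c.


S = (7, 1, 8), error at position 5, error magnitude e = 3, c = [5, 1, 0, 6, 7].

Step 1: column multipliers v_i = (∏_{j≠i}(α_i − α_j))^{−1} mod 11.
  i = 1 (α = 4): (4−7)(4−5)(4−6)(4−8) = (−3)·(−1)·(−2)·(−4) = 24 ≡ 2, so v_1 = 2^{−1} = 6 (mod 11).
  i = 2 (α = 7): (7−4)(7−5)(7−6)(7−8) = 3·2·1·(−1) = −6 ≡ 5, so v_2 = 5^{−1} = 9 (mod 11).
  i = 3 (α = 5): (5−4)(5−7)(5−6)(5−8) = 1·(−2)·(−1)·(−3) = −6 ≡ 5, so v_3 = 5^{−1} = 9 (mod 11).
  i = 4 (α = 6): (6−4)(6−7)(6−5)(6−8) = 2·(−1)·1·(−2) = 4 ≡ 4, so v_4 = 4^{−1} = 3 (mod 11).
  i = 5 (α = 8): (8−4)(8−7)(8−5)(8−6) = 4·1·3·2 = 24 ≡ 2, so v_5 = 2^{−1} = 6 (mod 11).
  v = [6, 9, 9, 3, 6].
Step 2: syndromes of r = [5, 1, 0, 6, 10] (all sums mod 11).
  S_0 = Σ v_i r_i = 6·5 + 9·1 + 9·0 + 3·6 + 6·10 = 117 ≡ 7.
  S_1 = Σ v_i α_i r_i = 6·4·5 + 9·7·1 + 9·5·0 + 3·6·6 + 6·8·10 = 771 ≡ 1.
  α_i^2 mod 11 = [5, 5, 3, 3, 9].
  S_2 = Σ v_i α_i^2 r_i = 6·5·5 + 9·5·1 + 9·3·0 + 3·3·6 + 6·9·10 = 789 ≡ 8.
  S = (7, 1, 8) ≠ 0, so r is not a codeword (an error is present).
Step 3: locate the error. For a single error e at position i, S_ℓ = v_i·e·α_i^ℓ, so α_err = S_1/S_0.
  S_0^{−1} = 7^{−1} = 8 (mod 11), so α_err = 1·8 = 8 ≡ 8 = α_5. Error position i = 5.
  Consistency check: S_2/S_1 = 8·1 = 8 ≡ 8 = α_err ✓ (single-error assumption holds).
Step 4: error magnitude e = S_0/v_5 = S_0·∏_{j≠5}(α_5 − α_j) = 7·2 = 14 ≡ 3 (mod 11).
Step 5: correct position 5: c_5 = r_5 − e = 10 − 3 ≡ 7 (mod 11). Hence c = [5, 1, 0, 6, 7].
  Check: interpolating c through the α_i gives m(x) = 3 + 6·x (degree < 2) with m(α_i) = c_i for every i, so c is indeed a codeword.


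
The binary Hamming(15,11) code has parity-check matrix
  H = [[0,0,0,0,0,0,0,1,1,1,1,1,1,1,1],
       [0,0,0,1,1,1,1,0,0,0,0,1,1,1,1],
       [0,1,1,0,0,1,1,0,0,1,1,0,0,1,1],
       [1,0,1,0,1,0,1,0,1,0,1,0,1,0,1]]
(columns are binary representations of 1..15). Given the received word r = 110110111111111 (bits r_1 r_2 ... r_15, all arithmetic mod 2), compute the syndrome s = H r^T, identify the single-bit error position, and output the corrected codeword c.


s = (0, 1, 0, 1)^T, error position = 5, corrected codeword c = 110100111111111

Compute s = H r^T mod 2 one row at a time:
  s_1 = 1 + 1 + 1 + 1 + 1 + 1 + 1 + 1 = 8 ≡ 0 (mod 2).
  s_2 = 1 + 1 + 0 + 1 + 1 + 1 + 1 + 1 = 7 ≡ 1 (mod 2).
  s_3 = 1 + 0 + 0 + 1 + 1 + 1 + 1 + 1 = 6 ≡ 0 (mod 2).
  s_4 = 1 + 0 + 1 + 1 + 1 + 1 + 1 + 1 = 7 ≡ 1 (mod 2).
s = (0, 1, 0, 1)^T — this equals column 5 of H (binary 0101), so error is at position 5.
Correct: flip bit 5 of r = 110110111111111 to get c = 110100111111111.


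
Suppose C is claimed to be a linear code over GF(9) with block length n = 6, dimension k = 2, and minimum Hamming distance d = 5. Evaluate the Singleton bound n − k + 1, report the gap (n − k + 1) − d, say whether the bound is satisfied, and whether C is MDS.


Singleton RHS = n − k + 1 = 5, slack = 0, bound satisfied, MDS.

Singleton bound: d ≤ n − k + 1.
Here n = 6, k = 2, so n − k + 1 = 5.
Given d = 5, check d ≤ 5: YES.
Slack = (n − k + 1) − d = 0.
The code is MDS (slack = 0).
Description: the claimed parameters are [6, 2, 5]_9; such a code would be MDS (meets Singleton bound).


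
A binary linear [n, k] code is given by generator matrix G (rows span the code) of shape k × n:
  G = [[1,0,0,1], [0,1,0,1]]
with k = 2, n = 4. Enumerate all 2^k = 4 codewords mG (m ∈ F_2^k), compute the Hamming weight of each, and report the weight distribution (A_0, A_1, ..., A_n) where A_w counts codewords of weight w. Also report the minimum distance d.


Weight distribution: A_0 = 1, A_2 = 3. Minimum distance d = 2.

Enumerate all 2^2 = 4 messages m ∈ F_2^2.
For each, compute codeword c = mG in F_2^4, then tally its weight.
  m = 00 → c = 0000, weight = 0.
  m = 10 → c = 1001, weight = 2.
  m = 01 → c = 0101, weight = 2.
  m = 11 → c = 1100, weight = 2.
Tally weights:
  weight 0: 1 codewords.
  weight 2: 3 codewords.
Minimum distance d = smallest w > 0 with A_w > 0 = 2.
Sanity: Σ A_w = 4 = 2^2 = 4 ✓.
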